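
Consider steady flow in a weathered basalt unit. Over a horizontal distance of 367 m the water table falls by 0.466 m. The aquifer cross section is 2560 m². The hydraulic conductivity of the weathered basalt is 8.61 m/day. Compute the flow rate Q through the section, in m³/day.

Hydraulic gradient i = Δh / L = 0.466 / 367 = 0.001270.
Darcy's law: Q = K · A · i = 8.610 × 2560 × 0.001270 = 27.99 m³/day.

28.0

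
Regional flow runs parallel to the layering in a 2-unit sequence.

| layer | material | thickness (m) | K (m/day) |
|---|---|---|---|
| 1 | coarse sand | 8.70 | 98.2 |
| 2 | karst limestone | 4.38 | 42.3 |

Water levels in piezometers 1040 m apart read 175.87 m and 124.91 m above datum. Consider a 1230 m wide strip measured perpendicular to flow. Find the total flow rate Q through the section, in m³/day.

Flow is parallel to layering, so each bed carries its own Darcy discharge and the transmissivities add.
Σ(K_i·b_i) = 98.2×8.70 + 42.3×4.38 = 1040 m²/day.
Hydraulic gradient i = (175.87 − 124.91) / 1040 = 50.96 / 1040 = 0.04900.
Q = Σ(K_i·b_i) · W · i = 1040 × 1230 × 0.04900 = 62658 m³/day.

62700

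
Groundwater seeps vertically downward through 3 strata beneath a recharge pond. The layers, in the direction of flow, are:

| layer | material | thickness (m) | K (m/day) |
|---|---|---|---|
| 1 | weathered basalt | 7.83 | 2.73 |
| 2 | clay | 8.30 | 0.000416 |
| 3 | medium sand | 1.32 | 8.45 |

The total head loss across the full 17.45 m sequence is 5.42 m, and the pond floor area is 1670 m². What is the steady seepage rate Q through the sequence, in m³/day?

0.454

Flow is perpendicular to layering, so the layers act in series and the equivalent K is the thickness-weighted harmonic mean.
Total thickness L = 7.83 + 8.30 + 1.32 = 17.45 m.
Σ(b_i/K_i) = 7.83/2.73 + 8.30/0.000416 + 1.32/8.45 = 19955 d.
K_eq = L / Σ(b_i/K_i) = 17.45 / 19955 = 0.0008745 m/day.
Q = K_eq · A · (Δh/L) = 0.0008745 × 1670 × (5.42/17.45) = 0.4536 m³/day.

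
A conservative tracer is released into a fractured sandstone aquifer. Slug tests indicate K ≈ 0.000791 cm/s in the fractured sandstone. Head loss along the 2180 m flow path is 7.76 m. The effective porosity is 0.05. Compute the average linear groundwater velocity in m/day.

0.0487

Convert K: 0.000791 cm/s × 864 = 0.6834 m/day.
Hydraulic gradient i = Δh / L = 7.76 / 2180 = 0.003560.
Darcy flux q = K · i = 0.6834 × 0.003560 = 0.002433 m/day.
Seepage velocity v = q / n_e = 0.002433 / 0.05 = 0.04865 m/day.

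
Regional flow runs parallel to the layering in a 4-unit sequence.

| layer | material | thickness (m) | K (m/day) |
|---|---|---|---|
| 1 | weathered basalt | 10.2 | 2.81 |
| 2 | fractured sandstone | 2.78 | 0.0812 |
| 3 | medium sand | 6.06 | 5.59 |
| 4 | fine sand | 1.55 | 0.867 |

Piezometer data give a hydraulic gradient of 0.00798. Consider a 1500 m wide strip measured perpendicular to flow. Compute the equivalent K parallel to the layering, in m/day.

Flow is parallel to layering, so each bed carries its own Darcy discharge and the transmissivities add.
Σ(K_i·b_i) = 2.81×10.2 + 0.0812×2.78 + 5.59×6.06 + 0.867×1.55 = 64.11 m²/day.
Total thickness b = 20.59 m, so K_eq = Σ(K_i·b_i)/b = 3.114 m/day.

3.11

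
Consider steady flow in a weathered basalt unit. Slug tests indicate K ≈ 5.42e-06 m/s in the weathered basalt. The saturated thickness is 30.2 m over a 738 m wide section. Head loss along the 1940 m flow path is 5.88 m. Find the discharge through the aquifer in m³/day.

Convert K: 5.42e-06 m/s × 86400 = 0.4683 m/day.
Cross-sectional area A = 738 × 30.2 = 22288 m².
Hydraulic gradient i = Δh / L = 5.88 / 1940 = 0.003031.
Darcy's law: Q = K · A · i = 0.4683 × 22288 × 0.003031 = 31.63 m³/day.

31.6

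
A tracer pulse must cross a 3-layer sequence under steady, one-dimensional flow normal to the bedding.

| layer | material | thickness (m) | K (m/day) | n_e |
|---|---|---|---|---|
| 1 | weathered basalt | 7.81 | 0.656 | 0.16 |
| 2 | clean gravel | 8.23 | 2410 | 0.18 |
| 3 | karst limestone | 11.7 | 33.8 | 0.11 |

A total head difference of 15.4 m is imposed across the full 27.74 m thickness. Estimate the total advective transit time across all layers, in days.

With flow normal to the layers, continuity requires the same specific discharge q through every layer.
Σ(b_i/K_i) = 7.81/0.656 + 8.23/2410 + 11.7/33.8 = 12.26 d.
q = Δh / Σ(b_i/K_i) = 15.4 / 12.26 = 1.257 m/day.
In each layer the seepage velocity is v_i = q/n_i, so the layer transit time is t_i = b_i·n_i / q:
  layer 1 (weathered basalt): t_1 = 7.81 × 0.16 / 1.257 = 0.9944 d
  layer 2 (clean gravel): t_2 = 8.23 × 0.18 / 1.257 = 1.179 d
  layer 3 (karst limestone): t_3 = 11.7 × 0.11 / 1.257 = 1.024 d
Total t = Σ t_i = 3.197 days.

3.20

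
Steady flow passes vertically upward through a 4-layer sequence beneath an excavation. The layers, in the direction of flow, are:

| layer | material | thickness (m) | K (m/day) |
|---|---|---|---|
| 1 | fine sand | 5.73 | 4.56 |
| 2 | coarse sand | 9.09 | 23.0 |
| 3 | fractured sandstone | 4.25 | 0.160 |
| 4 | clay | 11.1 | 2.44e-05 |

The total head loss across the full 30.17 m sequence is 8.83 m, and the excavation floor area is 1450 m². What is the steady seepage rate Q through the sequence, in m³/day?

Flow is perpendicular to layering, so the layers act in series and the equivalent K is the thickness-weighted harmonic mean.
Total thickness L = 5.73 + 9.09 + 4.25 + 11.1 = 30.17 m.
Σ(b_i/K_i) = 5.73/4.56 + 9.09/23.0 + 4.25/0.160 + 11.1/2.44e-05 = 4.549e+05 d.
K_eq = L / Σ(b_i/K_i) = 30.17 / 4.549e+05 = 6.632e-05 m/day.
Q = K_eq · A · (Δh/L) = 6.632e-05 × 1450 × (8.83/30.17) = 0.02814 m³/day.

0.0281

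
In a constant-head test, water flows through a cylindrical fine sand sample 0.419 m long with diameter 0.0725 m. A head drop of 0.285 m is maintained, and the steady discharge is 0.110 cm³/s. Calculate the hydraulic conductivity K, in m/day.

Cross-sectional area A = π·(d/2)² = π × (0.0725/2)² = 0.004128 m².
Convert discharge: 0.110 cm³/s = 1.100e-07 m³/s.
Darcy's law rearranged: K = Q·L / (A·Δh) = 1.100e-07 × 0.419 / (0.004128 × 0.285) = 3.917e-05 m/s = 3.385 m/day.

3.38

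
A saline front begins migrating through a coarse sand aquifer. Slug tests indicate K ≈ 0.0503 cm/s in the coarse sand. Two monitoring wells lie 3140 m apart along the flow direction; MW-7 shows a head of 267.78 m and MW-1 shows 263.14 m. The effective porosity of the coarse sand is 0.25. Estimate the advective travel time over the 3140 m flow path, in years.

Convert K: 0.0503 cm/s × 864 = 43.46 m/day.
Hydraulic gradient i = (267.78 − 263.14) / 3140 = 4.64 / 3140 = 0.001478.
Darcy flux q = K · i = 43.46 × 0.001478 = 0.06422 m/day.
Seepage velocity v = q / n_e = 0.06422 / 0.25 = 0.2569 m/day.
Travel time t = L / v = 3140 / 0.2569 = 12224 days = 33.47 years.

33.5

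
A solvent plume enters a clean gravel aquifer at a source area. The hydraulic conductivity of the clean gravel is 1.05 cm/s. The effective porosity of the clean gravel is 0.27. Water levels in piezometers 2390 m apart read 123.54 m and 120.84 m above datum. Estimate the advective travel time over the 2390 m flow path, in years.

1.72

Convert K: 1.05 cm/s × 864 = 907.2 m/day.
Hydraulic gradient i = (123.54 − 120.84) / 2390 = 2.7 / 2390 = 0.001130.
Darcy flux q = K · i = 907.2 × 0.001130 = 1.025 m/day.
Seepage velocity v = q / n_e = 1.025 / 0.27 = 3.796 m/day.
Travel time t = L / v = 2390 / 3.796 = 629.6 days = 1.724 years.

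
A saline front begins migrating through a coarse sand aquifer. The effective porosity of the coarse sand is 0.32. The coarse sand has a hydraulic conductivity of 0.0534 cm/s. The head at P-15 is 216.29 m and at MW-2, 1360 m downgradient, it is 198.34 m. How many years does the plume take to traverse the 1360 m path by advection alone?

Convert K: 0.0534 cm/s × 864 = 46.14 m/day.
Hydraulic gradient i = (216.29 − 198.34) / 1360 = 17.95 / 1360 = 0.01320.
Darcy flux q = K · i = 46.14 × 0.01320 = 0.6089 m/day.
Seepage velocity v = q / n_e = 0.6089 / 0.32 = 1.903 m/day.
Travel time t = L / v = 1360 / 1.903 = 714.7 days = 1.957 years.

1.96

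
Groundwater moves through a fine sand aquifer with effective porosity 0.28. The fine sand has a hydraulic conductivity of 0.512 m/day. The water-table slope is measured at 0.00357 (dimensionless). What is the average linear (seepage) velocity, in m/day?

0.00653

Hydraulic gradient i = 0.00357.
Darcy flux q = K · i = 0.5120 × 0.003570 = 0.001828 m/day.
Seepage velocity v = q / n_e = 0.001828 / 0.28 = 0.006528 m/day.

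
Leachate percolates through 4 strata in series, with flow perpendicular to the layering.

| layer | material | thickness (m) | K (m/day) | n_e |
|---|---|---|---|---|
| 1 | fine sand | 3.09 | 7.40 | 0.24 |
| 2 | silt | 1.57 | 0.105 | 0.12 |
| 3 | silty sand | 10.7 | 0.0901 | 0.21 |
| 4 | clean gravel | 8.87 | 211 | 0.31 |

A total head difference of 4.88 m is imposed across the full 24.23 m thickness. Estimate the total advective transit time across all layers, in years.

With flow normal to the layers, continuity requires the same specific discharge q through every layer.
Σ(b_i/K_i) = 3.09/7.40 + 1.57/0.105 + 10.7/0.0901 + 8.87/211 = 134.2 d.
q = Δh / Σ(b_i/K_i) = 4.88 / 134.2 = 0.03637 m/day.
In each layer the seepage velocity is v_i = q/n_i, so the layer transit time is t_i = b_i·n_i / q:
  layer 1 (fine sand): t_1 = 3.09 × 0.24 / 0.03637 = 20.39 d
  layer 2 (silt): t_2 = 1.57 × 0.12 / 0.03637 = 5.180 d
  layer 3 (silty sand): t_3 = 10.7 × 0.21 / 0.03637 = 61.78 d
  layer 4 (clean gravel): t_4 = 8.87 × 0.31 / 0.03637 = 75.60 d
Total t = Σ t_i = 162.9 days = 0.4461 years.

0.446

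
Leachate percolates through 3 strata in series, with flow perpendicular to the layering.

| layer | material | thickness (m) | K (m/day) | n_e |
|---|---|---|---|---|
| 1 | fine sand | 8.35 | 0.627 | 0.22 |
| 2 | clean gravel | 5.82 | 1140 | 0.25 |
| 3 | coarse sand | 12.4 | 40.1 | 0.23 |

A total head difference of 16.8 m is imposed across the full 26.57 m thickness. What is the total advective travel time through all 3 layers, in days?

4.99

With flow normal to the layers, continuity requires the same specific discharge q through every layer.
Σ(b_i/K_i) = 8.35/0.627 + 5.82/1140 + 12.4/40.1 = 13.63 d.
q = Δh / Σ(b_i/K_i) = 16.8 / 13.63 = 1.232 m/day.
In each layer the seepage velocity is v_i = q/n_i, so the layer transit time is t_i = b_i·n_i / q:
  layer 1 (fine sand): t_1 = 8.35 × 0.22 / 1.232 = 1.491 d
  layer 2 (clean gravel): t_2 = 5.82 × 0.25 / 1.232 = 1.181 d
  layer 3 (coarse sand): t_3 = 12.4 × 0.23 / 1.232 = 2.314 d
Total t = Σ t_i = 4.985 days.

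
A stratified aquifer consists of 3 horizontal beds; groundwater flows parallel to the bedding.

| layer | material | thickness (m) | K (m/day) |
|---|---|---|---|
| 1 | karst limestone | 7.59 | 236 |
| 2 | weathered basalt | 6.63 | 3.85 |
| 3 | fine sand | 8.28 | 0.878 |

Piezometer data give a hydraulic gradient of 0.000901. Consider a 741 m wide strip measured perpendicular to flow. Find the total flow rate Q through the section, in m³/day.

1220

Flow is parallel to layering, so each bed carries its own Darcy discharge and the transmissivities add.
Σ(K_i·b_i) = 236×7.59 + 3.85×6.63 + 0.878×8.28 = 1824 m²/day.
Hydraulic gradient i = 0.000901.
Q = Σ(K_i·b_i) · W · i = 1824 × 741 × 0.0009010 = 1218 m³/day.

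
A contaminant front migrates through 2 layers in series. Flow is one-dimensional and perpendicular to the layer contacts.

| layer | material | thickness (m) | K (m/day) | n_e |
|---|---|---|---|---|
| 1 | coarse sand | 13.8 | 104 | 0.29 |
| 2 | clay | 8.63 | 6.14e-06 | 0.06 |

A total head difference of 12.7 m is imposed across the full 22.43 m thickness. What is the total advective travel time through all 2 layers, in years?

1370

With flow normal to the layers, continuity requires the same specific discharge q through every layer.
Σ(b_i/K_i) = 13.8/104 + 8.63/6.14e-06 = 1.406e+06 d.
q = Δh / Σ(b_i/K_i) = 12.7 / 1.406e+06 = 9.036e-06 m/day.
In each layer the seepage velocity is v_i = q/n_i, so the layer transit time is t_i = b_i·n_i / q:
  layer 1 (coarse sand): t_1 = 13.8 × 0.29 / 9.036e-06 = 4.429e+05 d
  layer 2 (clay): t_2 = 8.63 × 0.06 / 9.036e-06 = 57306 d
Total t = Σ t_i = 5.002e+05 days = 1370 years.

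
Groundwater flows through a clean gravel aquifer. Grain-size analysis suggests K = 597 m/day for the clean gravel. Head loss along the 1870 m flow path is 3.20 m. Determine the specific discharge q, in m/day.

Hydraulic gradient i = Δh / L = 3.20 / 1870 = 0.001711.
Specific discharge q = K · i = 597.0 × 0.001711 = 1.022 m/day.

1.02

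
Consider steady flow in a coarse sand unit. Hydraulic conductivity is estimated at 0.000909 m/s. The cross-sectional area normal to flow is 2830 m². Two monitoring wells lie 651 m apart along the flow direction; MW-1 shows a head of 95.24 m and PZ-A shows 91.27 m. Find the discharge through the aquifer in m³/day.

1360

Convert K: 0.000909 m/s × 86400 = 78.54 m/day.
Hydraulic gradient i = (95.24 − 91.27) / 651 = 3.97 / 651 = 0.006098.
Darcy's law: Q = K · A · i = 78.54 × 2830 × 0.006098 = 1355 m³/day.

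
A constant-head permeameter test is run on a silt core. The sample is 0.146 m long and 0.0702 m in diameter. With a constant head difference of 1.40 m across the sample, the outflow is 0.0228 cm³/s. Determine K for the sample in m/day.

0.0531

Cross-sectional area A = π·(d/2)² = π × (0.0702/2)² = 0.003870 m².
Convert discharge: 0.0228 cm³/s = 2.280e-08 m³/s.
Darcy's law rearranged: K = Q·L / (A·Δh) = 2.280e-08 × 0.146 / (0.003870 × 1.40) = 6.143e-07 m/s = 0.05308 m/day.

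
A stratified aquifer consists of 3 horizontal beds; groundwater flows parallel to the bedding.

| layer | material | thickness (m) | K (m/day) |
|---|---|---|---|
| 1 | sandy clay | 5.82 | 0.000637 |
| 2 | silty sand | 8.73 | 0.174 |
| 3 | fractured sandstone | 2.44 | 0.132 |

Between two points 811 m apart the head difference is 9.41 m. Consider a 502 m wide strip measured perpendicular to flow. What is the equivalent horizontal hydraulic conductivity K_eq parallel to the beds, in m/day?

0.109

Flow is parallel to layering, so each bed carries its own Darcy discharge and the transmissivities add.
Σ(K_i·b_i) = 0.000637×5.82 + 0.174×8.73 + 0.132×2.44 = 1.845 m²/day.
Total thickness b = 16.99 m, so K_eq = Σ(K_i·b_i)/b = 0.1086 m/day.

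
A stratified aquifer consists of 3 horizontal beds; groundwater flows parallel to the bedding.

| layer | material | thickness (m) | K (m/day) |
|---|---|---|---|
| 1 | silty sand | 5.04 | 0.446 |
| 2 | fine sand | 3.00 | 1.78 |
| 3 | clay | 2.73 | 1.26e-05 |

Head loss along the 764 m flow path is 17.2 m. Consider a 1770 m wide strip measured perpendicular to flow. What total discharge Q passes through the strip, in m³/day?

302

Flow is parallel to layering, so each bed carries its own Darcy discharge and the transmissivities add.
Σ(K_i·b_i) = 0.446×5.04 + 1.78×3.00 + 1.26e-05×2.73 = 7.588 m²/day.
Hydraulic gradient i = Δh / L = 17.2 / 764 = 0.02251.
Q = Σ(K_i·b_i) · W · i = 7.588 × 1770 × 0.02251 = 302.4 m³/day.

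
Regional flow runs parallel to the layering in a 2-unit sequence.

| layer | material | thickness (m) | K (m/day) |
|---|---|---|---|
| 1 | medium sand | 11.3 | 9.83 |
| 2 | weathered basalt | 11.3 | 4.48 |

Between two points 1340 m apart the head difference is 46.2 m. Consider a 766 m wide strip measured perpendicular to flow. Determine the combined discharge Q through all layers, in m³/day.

4270

Flow is parallel to layering, so each bed carries its own Darcy discharge and the transmissivities add.
Σ(K_i·b_i) = 9.83×11.3 + 4.48×11.3 = 161.7 m²/day.
Hydraulic gradient i = Δh / L = 46.2 / 1340 = 0.03448.
Q = Σ(K_i·b_i) · W · i = 161.7 × 766 × 0.03448 = 4271 m³/day.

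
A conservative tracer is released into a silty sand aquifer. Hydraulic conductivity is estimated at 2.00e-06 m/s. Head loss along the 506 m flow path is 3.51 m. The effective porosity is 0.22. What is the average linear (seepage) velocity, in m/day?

Convert K: 2.00e-06 m/s × 86400 = 0.1728 m/day.
Hydraulic gradient i = Δh / L = 3.51 / 506 = 0.006937.
Darcy flux q = K · i = 0.1728 × 0.006937 = 0.001199 m/day.
Seepage velocity v = q / n_e = 0.001199 / 0.22 = 0.005449 m/day.

0.00545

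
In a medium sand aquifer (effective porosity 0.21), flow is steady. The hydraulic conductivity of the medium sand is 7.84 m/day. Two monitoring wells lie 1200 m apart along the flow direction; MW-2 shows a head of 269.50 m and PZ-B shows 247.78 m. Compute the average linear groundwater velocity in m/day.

Hydraulic gradient i = (269.50 − 247.78) / 1200 = 21.72 / 1200 = 0.01810.
Darcy flux q = K · i = 7.840 × 0.01810 = 0.1419 m/day.
Seepage velocity v = q / n_e = 0.1419 / 0.21 = 0.6757 m/day.

0.676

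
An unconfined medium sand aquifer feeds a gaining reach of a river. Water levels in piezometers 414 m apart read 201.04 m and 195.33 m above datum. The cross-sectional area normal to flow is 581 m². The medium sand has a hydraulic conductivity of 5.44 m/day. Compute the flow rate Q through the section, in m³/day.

Hydraulic gradient i = (201.04 − 195.33) / 414 = 5.71 / 414 = 0.01379.
Darcy's law: Q = K · A · i = 5.440 × 581.0 × 0.01379 = 43.59 m³/day.

43.6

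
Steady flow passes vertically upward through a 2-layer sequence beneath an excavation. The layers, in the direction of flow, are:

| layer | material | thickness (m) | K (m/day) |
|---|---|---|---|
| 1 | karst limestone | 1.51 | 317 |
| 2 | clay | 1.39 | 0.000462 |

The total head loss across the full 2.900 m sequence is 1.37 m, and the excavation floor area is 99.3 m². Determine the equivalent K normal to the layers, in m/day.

0.000964

Flow is perpendicular to layering, so the layers act in series and the equivalent K is the thickness-weighted harmonic mean.
Total thickness L = 1.51 + 1.39 = 2.900 m.
Σ(b_i/K_i) = 1.51/317 + 1.39/0.000462 = 3009 d.
K_eq = L / Σ(b_i/K_i) = 2.900 / 3009 = 0.0009639 m/day.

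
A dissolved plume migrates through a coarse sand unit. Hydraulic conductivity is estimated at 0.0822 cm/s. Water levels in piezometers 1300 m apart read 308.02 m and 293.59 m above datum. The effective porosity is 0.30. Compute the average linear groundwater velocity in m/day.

Convert K: 0.0822 cm/s × 864 = 71.02 m/day.
Hydraulic gradient i = (308.02 − 293.59) / 1300 = 14.43 / 1300 = 0.01110.
Darcy flux q = K · i = 71.02 × 0.01110 = 0.7883 m/day.
Seepage velocity v = q / n_e = 0.7883 / 0.30 = 2.628 m/day.

2.63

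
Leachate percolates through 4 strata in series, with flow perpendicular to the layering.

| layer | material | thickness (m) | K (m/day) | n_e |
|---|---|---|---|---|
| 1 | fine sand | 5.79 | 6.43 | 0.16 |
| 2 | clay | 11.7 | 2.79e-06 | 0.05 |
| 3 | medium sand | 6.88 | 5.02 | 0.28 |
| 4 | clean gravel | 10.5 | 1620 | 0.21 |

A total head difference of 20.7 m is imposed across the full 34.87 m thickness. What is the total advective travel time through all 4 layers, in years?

3130

With flow normal to the layers, continuity requires the same specific discharge q through every layer.
Σ(b_i/K_i) = 5.79/6.43 + 11.7/2.79e-06 + 6.88/5.02 + 10.5/1620 = 4.194e+06 d.
q = Δh / Σ(b_i/K_i) = 20.7 / 4.194e+06 = 4.936e-06 m/day.
In each layer the seepage velocity is v_i = q/n_i, so the layer transit time is t_i = b_i·n_i / q:
  layer 1 (fine sand): t_1 = 5.79 × 0.16 / 4.936e-06 = 1.877e+05 d
  layer 2 (clay): t_2 = 11.7 × 0.05 / 4.936e-06 = 1.185e+05 d
  layer 3 (medium sand): t_3 = 6.88 × 0.28 / 4.936e-06 = 3.903e+05 d
  layer 4 (clean gravel): t_4 = 10.5 × 0.21 / 4.936e-06 = 4.467e+05 d
Total t = Σ t_i = 1.143e+06 days = 3130 years.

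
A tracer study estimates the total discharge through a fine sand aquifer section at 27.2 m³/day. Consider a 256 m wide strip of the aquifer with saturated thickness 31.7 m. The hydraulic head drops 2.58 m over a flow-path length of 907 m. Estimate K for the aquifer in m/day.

1.18

Cross-sectional area A = 256 × 31.7 = 8115 m².
Hydraulic gradient i = Δh / L = 2.58 / 907 = 0.002845.
From Q = K·A·i, K = Q / (A·i) = 27.2 / (8115 × 0.002845) = 1.178 m/day.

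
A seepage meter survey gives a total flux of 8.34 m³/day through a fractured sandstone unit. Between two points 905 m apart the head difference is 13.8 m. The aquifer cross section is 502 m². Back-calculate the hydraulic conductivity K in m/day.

1.09

Hydraulic gradient i = Δh / L = 13.8 / 905 = 0.01525.
From Q = K·A·i, K = Q / (A·i) = 8.34 / (502.0 × 0.01525) = 1.090 m/day.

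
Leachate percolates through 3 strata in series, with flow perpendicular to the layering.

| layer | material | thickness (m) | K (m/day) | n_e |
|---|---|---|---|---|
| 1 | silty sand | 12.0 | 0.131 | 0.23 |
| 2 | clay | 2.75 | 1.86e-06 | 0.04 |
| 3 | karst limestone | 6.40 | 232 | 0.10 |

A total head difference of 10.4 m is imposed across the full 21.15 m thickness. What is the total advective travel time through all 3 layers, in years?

1370

With flow normal to the layers, continuity requires the same specific discharge q through every layer.
Σ(b_i/K_i) = 12.0/0.131 + 2.75/1.86e-06 + 6.40/232 = 1.479e+06 d.
q = Δh / Σ(b_i/K_i) = 10.4 / 1.479e+06 = 7.034e-06 m/day.
In each layer the seepage velocity is v_i = q/n_i, so the layer transit time is t_i = b_i·n_i / q:
  layer 1 (silty sand): t_1 = 12.0 × 0.23 / 7.034e-06 = 3.924e+05 d
  layer 2 (clay): t_2 = 2.75 × 0.04 / 7.034e-06 = 15639 d
  layer 3 (karst limestone): t_3 = 6.40 × 0.10 / 7.034e-06 = 90990 d
Total t = Σ t_i = 4.990e+05 days = 1366 years.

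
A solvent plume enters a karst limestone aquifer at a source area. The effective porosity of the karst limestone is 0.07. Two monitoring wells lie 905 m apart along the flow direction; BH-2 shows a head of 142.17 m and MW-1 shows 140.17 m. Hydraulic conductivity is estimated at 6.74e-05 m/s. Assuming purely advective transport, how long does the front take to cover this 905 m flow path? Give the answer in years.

13.5

Convert K: 6.74e-05 m/s × 86400 = 5.823 m/day.
Hydraulic gradient i = (142.17 − 140.17) / 905 = 2 / 905 = 0.002210.
Darcy flux q = K · i = 5.823 × 0.002210 = 0.01287 m/day.
Seepage velocity v = q / n_e = 0.01287 / 0.07 = 0.1838 m/day.
Travel time t = L / v = 905 / 0.1838 = 4923 days = 13.48 years.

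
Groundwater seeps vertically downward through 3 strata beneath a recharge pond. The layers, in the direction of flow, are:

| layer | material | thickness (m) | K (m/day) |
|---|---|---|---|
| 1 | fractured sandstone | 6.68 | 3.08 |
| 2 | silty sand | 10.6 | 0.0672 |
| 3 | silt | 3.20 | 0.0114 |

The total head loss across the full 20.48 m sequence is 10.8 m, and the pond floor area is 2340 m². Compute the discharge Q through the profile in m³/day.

57.4

Flow is perpendicular to layering, so the layers act in series and the equivalent K is the thickness-weighted harmonic mean.
Total thickness L = 6.68 + 10.6 + 3.20 = 20.48 m.
Σ(b_i/K_i) = 6.68/3.08 + 10.6/0.0672 + 3.20/0.0114 = 440.6 d.
K_eq = L / Σ(b_i/K_i) = 20.48 / 440.6 = 0.04648 m/day.
Q = K_eq · A · (Δh/L) = 0.04648 × 2340 × (10.8/20.48) = 57.36 m³/day.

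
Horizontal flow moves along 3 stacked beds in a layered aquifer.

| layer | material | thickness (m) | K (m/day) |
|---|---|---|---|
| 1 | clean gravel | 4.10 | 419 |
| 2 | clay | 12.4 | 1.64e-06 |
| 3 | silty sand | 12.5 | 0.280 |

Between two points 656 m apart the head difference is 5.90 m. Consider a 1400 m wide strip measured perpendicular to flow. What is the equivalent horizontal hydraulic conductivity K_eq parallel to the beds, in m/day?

Flow is parallel to layering, so each bed carries its own Darcy discharge and the transmissivities add.
Σ(K_i·b_i) = 419×4.10 + 1.64e-06×12.4 + 0.280×12.5 = 1721 m²/day.
Total thickness b = 29.00 m, so K_eq = Σ(K_i·b_i)/b = 59.36 m/day.

59.4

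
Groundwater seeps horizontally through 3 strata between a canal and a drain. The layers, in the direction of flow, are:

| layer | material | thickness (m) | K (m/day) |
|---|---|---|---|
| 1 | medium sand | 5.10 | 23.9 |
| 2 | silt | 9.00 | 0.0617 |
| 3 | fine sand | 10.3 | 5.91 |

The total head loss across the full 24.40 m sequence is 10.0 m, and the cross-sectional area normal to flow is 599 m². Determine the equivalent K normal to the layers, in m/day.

0.165

Flow is perpendicular to layering, so the layers act in series and the equivalent K is the thickness-weighted harmonic mean.
Total thickness L = 5.10 + 9.00 + 10.3 = 24.40 m.
Σ(b_i/K_i) = 5.10/23.9 + 9.00/0.0617 + 10.3/5.91 = 147.8 d.
K_eq = L / Σ(b_i/K_i) = 24.40 / 147.8 = 0.1651 m/day.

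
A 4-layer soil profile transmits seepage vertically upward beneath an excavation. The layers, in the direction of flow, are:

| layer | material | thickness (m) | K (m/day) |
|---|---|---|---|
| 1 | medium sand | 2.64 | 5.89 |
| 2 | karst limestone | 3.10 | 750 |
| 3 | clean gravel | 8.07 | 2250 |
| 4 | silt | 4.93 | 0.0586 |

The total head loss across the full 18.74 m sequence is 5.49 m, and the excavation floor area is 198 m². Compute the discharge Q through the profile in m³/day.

12.9

Flow is perpendicular to layering, so the layers act in series and the equivalent K is the thickness-weighted harmonic mean.
Total thickness L = 2.64 + 3.10 + 8.07 + 4.93 = 18.74 m.
Σ(b_i/K_i) = 2.64/5.89 + 3.10/750 + 8.07/2250 + 4.93/0.0586 = 84.59 d.
K_eq = L / Σ(b_i/K_i) = 18.74 / 84.59 = 0.2216 m/day.
Q = K_eq · A · (Δh/L) = 0.2216 × 198 × (5.49/18.74) = 12.85 m³/day.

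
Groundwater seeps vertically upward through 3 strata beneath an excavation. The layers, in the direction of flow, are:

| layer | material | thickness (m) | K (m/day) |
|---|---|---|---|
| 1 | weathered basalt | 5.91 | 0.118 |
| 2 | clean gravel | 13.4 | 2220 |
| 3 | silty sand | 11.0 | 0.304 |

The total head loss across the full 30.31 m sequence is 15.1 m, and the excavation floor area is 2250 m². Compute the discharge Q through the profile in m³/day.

394

Flow is perpendicular to layering, so the layers act in series and the equivalent K is the thickness-weighted harmonic mean.
Total thickness L = 5.91 + 13.4 + 11.0 = 30.31 m.
Σ(b_i/K_i) = 5.91/0.118 + 13.4/2220 + 11.0/0.304 = 86.27 d.
K_eq = L / Σ(b_i/K_i) = 30.31 / 86.27 = 0.3513 m/day.
Q = K_eq · A · (Δh/L) = 0.3513 × 2250 × (15.1/30.31) = 393.8 m³/day.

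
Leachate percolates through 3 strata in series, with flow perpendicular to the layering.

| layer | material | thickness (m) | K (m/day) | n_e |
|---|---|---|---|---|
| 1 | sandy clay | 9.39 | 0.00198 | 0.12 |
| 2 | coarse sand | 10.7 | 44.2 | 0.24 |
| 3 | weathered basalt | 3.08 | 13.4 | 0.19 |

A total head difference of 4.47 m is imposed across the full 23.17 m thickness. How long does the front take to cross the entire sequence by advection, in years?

With flow normal to the layers, continuity requires the same specific discharge q through every layer.
Σ(b_i/K_i) = 9.39/0.00198 + 10.7/44.2 + 3.08/13.4 = 4743 d.
q = Δh / Σ(b_i/K_i) = 4.47 / 4743 = 0.0009425 m/day.
In each layer the seepage velocity is v_i = q/n_i, so the layer transit time is t_i = b_i·n_i / q:
  layer 1 (sandy clay): t_1 = 9.39 × 0.12 / 0.0009425 = 1196 d
  layer 2 (coarse sand): t_2 = 10.7 × 0.24 / 0.0009425 = 2725 d
  layer 3 (weathered basalt): t_3 = 3.08 × 0.19 / 0.0009425 = 620.9 d
Total t = Σ t_i = 4541 days = 12.43 years.

12.4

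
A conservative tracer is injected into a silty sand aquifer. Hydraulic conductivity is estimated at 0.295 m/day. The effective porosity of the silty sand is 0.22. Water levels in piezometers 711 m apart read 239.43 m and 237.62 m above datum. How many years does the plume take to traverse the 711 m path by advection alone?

Hydraulic gradient i = (239.43 − 237.62) / 711 = 1.81 / 711 = 0.002546.
Darcy flux q = K · i = 0.2950 × 0.002546 = 0.0007510 m/day.
Seepage velocity v = q / n_e = 0.0007510 / 0.22 = 0.003414 m/day.
Travel time t = L / v = 711 / 0.003414 = 2.083e+05 days = 570.3 years.

570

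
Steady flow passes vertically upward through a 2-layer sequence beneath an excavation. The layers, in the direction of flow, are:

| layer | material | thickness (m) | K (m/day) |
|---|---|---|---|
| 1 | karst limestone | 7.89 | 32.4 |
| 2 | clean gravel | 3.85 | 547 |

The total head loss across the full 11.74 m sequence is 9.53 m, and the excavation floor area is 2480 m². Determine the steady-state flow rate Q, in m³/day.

94300

Flow is perpendicular to layering, so the layers act in series and the equivalent K is the thickness-weighted harmonic mean.
Total thickness L = 7.89 + 3.85 = 11.74 m.
Σ(b_i/K_i) = 7.89/32.4 + 3.85/547 = 0.2506 d.
K_eq = L / Σ(b_i/K_i) = 11.74 / 0.2506 = 46.86 m/day.
Q = K_eq · A · (Δh/L) = 46.86 × 2480 × (9.53/11.74) = 94327 m³/day.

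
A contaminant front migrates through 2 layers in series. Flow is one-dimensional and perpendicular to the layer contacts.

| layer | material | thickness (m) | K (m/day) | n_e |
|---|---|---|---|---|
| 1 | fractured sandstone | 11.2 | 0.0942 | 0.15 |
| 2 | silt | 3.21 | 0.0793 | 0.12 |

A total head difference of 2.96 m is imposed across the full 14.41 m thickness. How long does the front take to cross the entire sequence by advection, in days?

111

With flow normal to the layers, continuity requires the same specific discharge q through every layer.
Σ(b_i/K_i) = 11.2/0.0942 + 3.21/0.0793 = 159.4 d.
q = Δh / Σ(b_i/K_i) = 2.96 / 159.4 = 0.01857 m/day.
In each layer the seepage velocity is v_i = q/n_i, so the layer transit time is t_i = b_i·n_i / q:
  layer 1 (fractured sandstone): t_1 = 11.2 × 0.15 / 0.01857 = 90.46 d
  layer 2 (silt): t_2 = 3.21 × 0.12 / 0.01857 = 20.74 d
Total t = Σ t_i = 111.2 days.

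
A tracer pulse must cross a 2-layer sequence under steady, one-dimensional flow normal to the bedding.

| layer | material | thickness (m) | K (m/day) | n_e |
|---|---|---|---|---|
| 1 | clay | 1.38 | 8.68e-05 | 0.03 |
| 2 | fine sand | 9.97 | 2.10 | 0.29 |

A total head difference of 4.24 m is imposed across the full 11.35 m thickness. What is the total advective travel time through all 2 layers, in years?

With flow normal to the layers, continuity requires the same specific discharge q through every layer.
Σ(b_i/K_i) = 1.38/8.68e-05 + 9.97/2.10 = 15903 d.
q = Δh / Σ(b_i/K_i) = 4.24 / 15903 = 0.0002666 m/day.
In each layer the seepage velocity is v_i = q/n_i, so the layer transit time is t_i = b_i·n_i / q:
  layer 1 (clay): t_1 = 1.38 × 0.03 / 0.0002666 = 155.3 d
  layer 2 (fine sand): t_2 = 9.97 × 0.29 / 0.0002666 = 10845 d
Total t = Σ t_i = 11000 days = 30.12 years.

30.1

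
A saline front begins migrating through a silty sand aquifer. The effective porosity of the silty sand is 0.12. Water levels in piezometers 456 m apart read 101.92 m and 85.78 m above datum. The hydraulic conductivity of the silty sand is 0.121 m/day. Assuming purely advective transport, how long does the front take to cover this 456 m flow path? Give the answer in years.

35.0

Hydraulic gradient i = (101.92 − 85.78) / 456 = 16.14 / 456 = 0.03539.
Darcy flux q = K · i = 0.1210 × 0.03539 = 0.004283 m/day.
Seepage velocity v = q / n_e = 0.004283 / 0.12 = 0.03569 m/day.
Travel time t = L / v = 456 / 0.03569 = 12777 days = 34.98 years.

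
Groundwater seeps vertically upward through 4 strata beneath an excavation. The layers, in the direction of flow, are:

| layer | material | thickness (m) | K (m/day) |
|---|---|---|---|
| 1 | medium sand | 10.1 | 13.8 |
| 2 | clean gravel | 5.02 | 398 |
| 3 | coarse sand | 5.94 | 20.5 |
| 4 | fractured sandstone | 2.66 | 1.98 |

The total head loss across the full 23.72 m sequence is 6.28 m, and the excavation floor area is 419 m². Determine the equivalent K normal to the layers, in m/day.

9.98

Flow is perpendicular to layering, so the layers act in series and the equivalent K is the thickness-weighted harmonic mean.
Total thickness L = 10.1 + 5.02 + 5.94 + 2.66 = 23.72 m.
Σ(b_i/K_i) = 10.1/13.8 + 5.02/398 + 5.94/20.5 + 2.66/1.98 = 2.378 d.
K_eq = L / Σ(b_i/K_i) = 23.72 / 2.378 = 9.976 m/day.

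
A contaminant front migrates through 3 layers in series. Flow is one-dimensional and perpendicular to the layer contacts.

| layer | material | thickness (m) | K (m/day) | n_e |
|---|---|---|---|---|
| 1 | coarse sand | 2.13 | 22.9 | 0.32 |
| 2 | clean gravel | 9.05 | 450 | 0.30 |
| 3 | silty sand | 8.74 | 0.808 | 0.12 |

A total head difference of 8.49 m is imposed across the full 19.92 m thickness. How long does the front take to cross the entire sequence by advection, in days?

5.72

With flow normal to the layers, continuity requires the same specific discharge q through every layer.
Σ(b_i/K_i) = 2.13/22.9 + 9.05/450 + 8.74/0.808 = 10.93 d.
q = Δh / Σ(b_i/K_i) = 8.49 / 10.93 = 0.7768 m/day.
In each layer the seepage velocity is v_i = q/n_i, so the layer transit time is t_i = b_i·n_i / q:
  layer 1 (coarse sand): t_1 = 2.13 × 0.32 / 0.7768 = 0.8775 d
  layer 2 (clean gravel): t_2 = 9.05 × 0.30 / 0.7768 = 3.495 d
  layer 3 (silty sand): t_3 = 8.74 × 0.12 / 0.7768 = 1.350 d
Total t = Σ t_i = 5.723 days.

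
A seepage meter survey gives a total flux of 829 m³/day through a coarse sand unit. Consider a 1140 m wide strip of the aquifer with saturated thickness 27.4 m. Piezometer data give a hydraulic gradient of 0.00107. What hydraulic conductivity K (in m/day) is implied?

Cross-sectional area A = 1140 × 27.4 = 31236 m².
Hydraulic gradient i = 0.00107.
From Q = K·A·i, K = Q / (A·i) = 829 / (31236 × 0.001070) = 24.80 m/day.

24.8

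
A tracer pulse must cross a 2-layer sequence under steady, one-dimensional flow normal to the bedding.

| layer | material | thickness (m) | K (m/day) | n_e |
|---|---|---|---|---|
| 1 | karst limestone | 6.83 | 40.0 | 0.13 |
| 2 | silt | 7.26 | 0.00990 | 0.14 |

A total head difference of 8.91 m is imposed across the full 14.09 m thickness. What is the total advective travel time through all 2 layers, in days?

157

With flow normal to the layers, continuity requires the same specific discharge q through every layer.
Σ(b_i/K_i) = 6.83/40.0 + 7.26/0.00990 = 733.5 d.
q = Δh / Σ(b_i/K_i) = 8.91 / 733.5 = 0.01215 m/day.
In each layer the seepage velocity is v_i = q/n_i, so the layer transit time is t_i = b_i·n_i / q:
  layer 1 (karst limestone): t_1 = 6.83 × 0.13 / 0.01215 = 73.10 d
  layer 2 (silt): t_2 = 7.26 × 0.14 / 0.01215 = 83.67 d
Total t = Σ t_i = 156.8 days.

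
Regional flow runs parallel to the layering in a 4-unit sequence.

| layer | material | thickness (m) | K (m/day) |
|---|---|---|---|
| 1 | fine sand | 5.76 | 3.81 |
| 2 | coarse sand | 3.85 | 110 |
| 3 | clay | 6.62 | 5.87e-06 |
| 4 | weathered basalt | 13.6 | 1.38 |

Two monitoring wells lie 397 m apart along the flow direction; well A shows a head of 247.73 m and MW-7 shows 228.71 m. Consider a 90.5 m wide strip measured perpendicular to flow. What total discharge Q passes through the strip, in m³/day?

2010

Flow is parallel to layering, so each bed carries its own Darcy discharge and the transmissivities add.
Σ(K_i·b_i) = 3.81×5.76 + 110×3.85 + 5.87e-06×6.62 + 1.38×13.6 = 464.2 m²/day.
Hydraulic gradient i = (247.73 − 228.71) / 397 = 19.02 / 397 = 0.04791.
Q = Σ(K_i·b_i) · W · i = 464.2 × 90.5 × 0.04791 = 2013 m³/day.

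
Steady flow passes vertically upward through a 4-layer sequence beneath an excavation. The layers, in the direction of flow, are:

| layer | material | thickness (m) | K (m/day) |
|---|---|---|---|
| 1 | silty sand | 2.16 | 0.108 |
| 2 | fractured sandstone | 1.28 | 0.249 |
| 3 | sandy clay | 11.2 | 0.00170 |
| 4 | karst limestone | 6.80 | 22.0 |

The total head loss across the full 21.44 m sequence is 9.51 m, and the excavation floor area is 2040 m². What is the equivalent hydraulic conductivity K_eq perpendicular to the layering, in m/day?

Flow is perpendicular to layering, so the layers act in series and the equivalent K is the thickness-weighted harmonic mean.
Total thickness L = 2.16 + 1.28 + 11.2 + 6.80 = 21.44 m.
Σ(b_i/K_i) = 2.16/0.108 + 1.28/0.249 + 11.2/0.00170 + 6.80/22.0 = 6614 d.
K_eq = L / Σ(b_i/K_i) = 21.44 / 6614 = 0.003242 m/day.

0.00324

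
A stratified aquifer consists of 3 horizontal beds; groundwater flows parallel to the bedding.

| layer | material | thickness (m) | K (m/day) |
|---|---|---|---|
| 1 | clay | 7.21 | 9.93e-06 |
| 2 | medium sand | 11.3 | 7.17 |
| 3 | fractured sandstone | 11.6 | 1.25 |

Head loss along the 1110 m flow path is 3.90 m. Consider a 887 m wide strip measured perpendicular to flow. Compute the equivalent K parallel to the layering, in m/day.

3.17

Flow is parallel to layering, so each bed carries its own Darcy discharge and the transmissivities add.
Σ(K_i·b_i) = 9.93e-06×7.21 + 7.17×11.3 + 1.25×11.6 = 95.52 m²/day.
Total thickness b = 30.11 m, so K_eq = Σ(K_i·b_i)/b = 3.172 m/day.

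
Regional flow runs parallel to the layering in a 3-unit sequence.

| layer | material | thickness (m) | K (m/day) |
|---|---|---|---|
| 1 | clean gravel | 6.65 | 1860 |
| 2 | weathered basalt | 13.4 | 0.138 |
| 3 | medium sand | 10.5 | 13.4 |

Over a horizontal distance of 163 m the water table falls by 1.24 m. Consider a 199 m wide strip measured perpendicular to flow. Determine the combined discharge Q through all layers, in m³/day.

18900

Flow is parallel to layering, so each bed carries its own Darcy discharge and the transmissivities add.
Σ(K_i·b_i) = 1860×6.65 + 0.138×13.4 + 13.4×10.5 = 12512 m²/day.
Hydraulic gradient i = Δh / L = 1.24 / 163 = 0.007607.
Q = Σ(K_i·b_i) · W · i = 12512 × 199 × 0.007607 = 18941 m³/day.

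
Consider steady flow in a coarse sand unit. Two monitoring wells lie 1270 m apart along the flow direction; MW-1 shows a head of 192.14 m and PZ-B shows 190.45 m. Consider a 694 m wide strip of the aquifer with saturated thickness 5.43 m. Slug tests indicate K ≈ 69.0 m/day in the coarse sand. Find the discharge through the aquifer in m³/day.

346

Cross-sectional area A = 694 × 5.43 = 3768 m².
Hydraulic gradient i = (192.14 − 190.45) / 1270 = 1.69 / 1270 = 0.001331.
Darcy's law: Q = K · A · i = 69.00 × 3768 × 0.001331 = 346.0 m³/day.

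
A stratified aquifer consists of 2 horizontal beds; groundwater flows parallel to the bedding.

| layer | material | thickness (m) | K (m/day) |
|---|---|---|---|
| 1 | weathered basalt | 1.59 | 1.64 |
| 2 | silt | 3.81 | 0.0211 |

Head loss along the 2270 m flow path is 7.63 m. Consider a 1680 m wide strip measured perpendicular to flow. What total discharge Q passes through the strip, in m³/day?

15.2

Flow is parallel to layering, so each bed carries its own Darcy discharge and the transmissivities add.
Σ(K_i·b_i) = 1.64×1.59 + 0.0211×3.81 = 2.688 m²/day.
Hydraulic gradient i = Δh / L = 7.63 / 2270 = 0.003361.
Q = Σ(K_i·b_i) · W · i = 2.688 × 1680 × 0.003361 = 15.18 m³/day.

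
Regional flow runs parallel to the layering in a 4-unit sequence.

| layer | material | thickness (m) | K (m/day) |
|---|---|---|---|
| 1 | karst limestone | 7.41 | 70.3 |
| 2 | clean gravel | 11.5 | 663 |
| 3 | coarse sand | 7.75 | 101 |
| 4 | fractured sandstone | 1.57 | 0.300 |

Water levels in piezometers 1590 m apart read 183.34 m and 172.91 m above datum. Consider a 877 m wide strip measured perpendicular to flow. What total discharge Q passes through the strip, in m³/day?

Flow is parallel to layering, so each bed carries its own Darcy discharge and the transmissivities add.
Σ(K_i·b_i) = 70.3×7.41 + 663×11.5 + 101×7.75 + 0.300×1.57 = 8929 m²/day.
Hydraulic gradient i = (183.34 − 172.91) / 1590 = 10.43 / 1590 = 0.006560.
Q = Σ(K_i·b_i) · W · i = 8929 × 877 × 0.006560 = 51366 m³/day.

51400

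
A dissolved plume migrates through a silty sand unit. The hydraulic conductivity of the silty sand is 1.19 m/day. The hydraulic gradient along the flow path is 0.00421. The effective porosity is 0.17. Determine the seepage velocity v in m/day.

Hydraulic gradient i = 0.00421.
Darcy flux q = K · i = 1.190 × 0.004210 = 0.005010 m/day.
Seepage velocity v = q / n_e = 0.005010 / 0.17 = 0.02947 m/day.

0.0295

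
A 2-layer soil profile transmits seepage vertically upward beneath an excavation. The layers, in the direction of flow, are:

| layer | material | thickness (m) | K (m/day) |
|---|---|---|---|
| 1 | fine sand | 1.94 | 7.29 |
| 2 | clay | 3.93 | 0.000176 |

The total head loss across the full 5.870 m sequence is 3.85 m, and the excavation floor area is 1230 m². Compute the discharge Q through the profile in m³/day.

Flow is perpendicular to layering, so the layers act in series and the equivalent K is the thickness-weighted harmonic mean.
Total thickness L = 1.94 + 3.93 = 5.870 m.
Σ(b_i/K_i) = 1.94/7.29 + 3.93/0.000176 = 22330 d.
K_eq = L / Σ(b_i/K_i) = 5.870 / 22330 = 0.0002629 m/day.
Q = K_eq · A · (Δh/L) = 0.0002629 × 1230 × (3.85/5.870) = 0.2121 m³/day.

0.212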